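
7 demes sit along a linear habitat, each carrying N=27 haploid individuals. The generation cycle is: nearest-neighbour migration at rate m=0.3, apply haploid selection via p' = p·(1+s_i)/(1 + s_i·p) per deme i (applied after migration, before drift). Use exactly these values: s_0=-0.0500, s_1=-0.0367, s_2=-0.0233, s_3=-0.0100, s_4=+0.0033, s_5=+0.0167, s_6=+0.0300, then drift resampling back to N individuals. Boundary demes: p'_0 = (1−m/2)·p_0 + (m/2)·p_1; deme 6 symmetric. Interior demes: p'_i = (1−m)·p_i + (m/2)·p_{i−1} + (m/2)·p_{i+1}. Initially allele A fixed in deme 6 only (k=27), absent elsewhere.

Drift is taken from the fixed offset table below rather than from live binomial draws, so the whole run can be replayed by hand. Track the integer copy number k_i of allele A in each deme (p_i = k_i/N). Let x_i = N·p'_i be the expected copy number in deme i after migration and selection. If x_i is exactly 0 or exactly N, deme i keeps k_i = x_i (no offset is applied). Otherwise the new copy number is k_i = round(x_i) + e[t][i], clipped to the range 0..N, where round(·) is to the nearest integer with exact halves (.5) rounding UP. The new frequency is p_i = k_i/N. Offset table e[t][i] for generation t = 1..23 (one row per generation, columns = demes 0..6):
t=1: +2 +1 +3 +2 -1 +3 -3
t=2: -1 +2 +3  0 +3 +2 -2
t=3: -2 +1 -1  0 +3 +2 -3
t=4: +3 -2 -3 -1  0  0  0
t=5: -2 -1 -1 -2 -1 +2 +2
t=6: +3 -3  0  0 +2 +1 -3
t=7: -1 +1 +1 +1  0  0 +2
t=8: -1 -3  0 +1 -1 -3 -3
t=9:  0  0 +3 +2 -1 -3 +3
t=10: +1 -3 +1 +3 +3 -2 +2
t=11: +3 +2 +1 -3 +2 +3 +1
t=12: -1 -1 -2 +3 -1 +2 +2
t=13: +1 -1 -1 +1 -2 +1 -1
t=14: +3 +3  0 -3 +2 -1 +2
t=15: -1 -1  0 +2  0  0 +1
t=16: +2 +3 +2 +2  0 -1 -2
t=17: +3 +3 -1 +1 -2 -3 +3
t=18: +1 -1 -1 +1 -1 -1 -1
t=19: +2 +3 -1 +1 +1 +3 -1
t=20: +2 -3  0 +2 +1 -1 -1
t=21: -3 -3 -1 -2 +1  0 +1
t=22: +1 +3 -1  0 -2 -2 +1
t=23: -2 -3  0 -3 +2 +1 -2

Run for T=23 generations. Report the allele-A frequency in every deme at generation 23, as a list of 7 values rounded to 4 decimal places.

t=0: k=[0 0 0 0 0 0 27]
t=1: x=[0.0000 0.0000 0.0000 0.0000 0.0000 4.1073 23.0507] k=[0 0 0 0 0 7 20]
t=2: x=[0.0000 0.0000 0.0000 0.0000 1.0533 7.9929 18.2260] k=[0 0 0 0 4 10 16]
t=3: x=[0.0000 0.0000 0.0000 0.5941 4.3119 10.1045 15.2964] k=[0 0 0 1 7 12 12]
t=4: x=[0.0000 0.0000 0.1465 1.7336 6.8669 11.3588 12.1974] k=[0 0 0 1 7 11 12]
t=5: x=[0.0000 0.0000 0.1465 1.7336 6.7166 10.6566 12.0469] k=[0 0 0 0 6 13 14]
t=6: x=[0.0000 0.0000 0.0000 0.8913 6.1657 12.2107 14.0493] k=[0 0 0 1 8 13 11]
t=7: x=[0.0000 0.0000 0.1465 1.8823 7.7181 12.0604 11.4947] k=[0 0 1 3 8 12 13]
t=8: x=[0.0000 0.1445 1.1243 3.4199 7.8684 11.6596 13.0492] k=[0 0 1 4 7 9 10]
t=9: x=[0.0000 0.1445 1.2711 3.9659 6.8669 8.9488 10.0357] k=[0 0 4 6 6 6 13]
t=10: x=[0.0000 0.5785 3.6254 5.6549 6.0154 7.1366 12.1472] k=[0 0 5 9 9 5 14]
t=11: x=[0.0000 0.7232 4.7569 8.3420 8.4191 7.0358 12.8489] k=[0 3 6 5 10 10 14]
t=12: x=[0.4279 2.9017 5.2989 5.8538 9.2700 10.7068 13.5995] k=[0 2 3 9 8 13 16]
t=13: x=[0.2852 1.7866 3.6745 7.8937 8.9197 12.8115 15.7445] k=[1 1 3 9 7 14 15]
t=14: x=[0.9518 1.2545 3.5271 7.7444 8.3690 13.2117 15.0472] k=[4 4 4 5 10 12 17]
t=15: x=[3.8284 3.8743 4.0679 5.5555 9.5703 12.5612 16.4407] k=[3 3 4 8 10 13 17]
t=16: x=[2.8659 3.0474 4.3631 7.6448 10.1709 13.2617 16.5897] k=[5 6 6 10 10 12 15]
t=17: x=[4.9396 5.6805 6.4831 9.3385 10.3210 12.2608 14.7481] k=[8 9 5 10 8 9 18]
t=18: x=[7.8611 8.0374 6.2362 8.8900 8.4691 10.3053 16.8380] k=[9 7 5 10 7 9 16]
t=19: x=[8.4003 6.8079 5.9400 8.7405 7.7682 9.8534 15.1469] k=[10 10 5 10 9 13 14]
t=20: x=[9.6792 9.0240 6.3844 9.0395 9.7705 12.6613 14.0493] k=[12 6 6 11 11 12 13]
t=21: x=[10.7663 6.7097 6.6314 10.1862 11.1716 12.1105 13.0492] k=[8 4 6 8 12 12 14]
t=22: x=[7.1277 4.7518 5.8907 8.2423 11.4217 12.4110 13.8994] k=[8 8 5 8 9 10 15]
t=23: x=[7.7143 7.3483 5.7920 7.6448 9.0198 10.7068 14.4487] k=[6 4 6 5 11 12 12]

[0.2222, 0.1481, 0.2222, 0.1852, 0.4074, 0.4444, 0.4444]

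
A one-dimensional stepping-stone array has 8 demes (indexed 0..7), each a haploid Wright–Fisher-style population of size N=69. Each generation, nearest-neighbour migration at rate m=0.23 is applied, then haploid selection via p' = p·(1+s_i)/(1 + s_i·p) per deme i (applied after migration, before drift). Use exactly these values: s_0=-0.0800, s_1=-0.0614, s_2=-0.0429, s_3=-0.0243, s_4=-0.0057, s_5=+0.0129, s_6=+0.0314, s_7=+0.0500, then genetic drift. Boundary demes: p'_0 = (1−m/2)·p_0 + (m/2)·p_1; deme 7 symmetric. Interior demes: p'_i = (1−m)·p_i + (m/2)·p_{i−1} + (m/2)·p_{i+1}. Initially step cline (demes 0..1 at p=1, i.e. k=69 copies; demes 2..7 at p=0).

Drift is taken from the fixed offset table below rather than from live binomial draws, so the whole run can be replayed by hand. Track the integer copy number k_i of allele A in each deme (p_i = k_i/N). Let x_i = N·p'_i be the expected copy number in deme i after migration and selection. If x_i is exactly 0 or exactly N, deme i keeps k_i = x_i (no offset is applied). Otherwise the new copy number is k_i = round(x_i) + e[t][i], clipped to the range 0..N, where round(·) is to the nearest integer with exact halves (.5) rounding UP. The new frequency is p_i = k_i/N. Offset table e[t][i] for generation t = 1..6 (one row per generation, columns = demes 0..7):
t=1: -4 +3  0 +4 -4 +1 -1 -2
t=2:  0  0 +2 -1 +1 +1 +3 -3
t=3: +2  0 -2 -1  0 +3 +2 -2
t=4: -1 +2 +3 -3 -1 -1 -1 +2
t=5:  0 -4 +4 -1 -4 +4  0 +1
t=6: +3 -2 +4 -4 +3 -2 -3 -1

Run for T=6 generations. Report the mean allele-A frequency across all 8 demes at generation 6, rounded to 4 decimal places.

t=0: k=[69 69 0 0 0 0 0 0]
t=1: x=[69.0000 60.6090 7.6322 0.0000 0.0000 0.0000 0.0000 0.0000] k=[69 64 8 0 0 0 0 0]
t=2: x=[68.3755 57.5423 13.0497 0.8979 0.0000 0.0000 0.0000 0.0000] k=[68 58 15 0 0 0 0 0]
t=3: x=[66.6694 53.4552 17.6382 1.6841 0.0000 0.0000 0.0000 0.0000] k=[69 53 16 1 0 0 0 0]
t=4: x=[67.0046 49.7170 17.9418 2.5489 0.1143 0.0000 0.0000 0.0000] k=[66 52 21 0 0 0 0 0]
t=5: x=[64.0181 49.1615 21.4958 2.3583 0.0000 0.0000 0.0000 0.0000] k=[64 45 25 1 0 0 0 0]
t=6: x=[61.2603 43.8817 23.8511 3.5610 0.1143 0.0000 0.0000 0.0000] k=[64 42 28 0 3 0 0 0]

0.2482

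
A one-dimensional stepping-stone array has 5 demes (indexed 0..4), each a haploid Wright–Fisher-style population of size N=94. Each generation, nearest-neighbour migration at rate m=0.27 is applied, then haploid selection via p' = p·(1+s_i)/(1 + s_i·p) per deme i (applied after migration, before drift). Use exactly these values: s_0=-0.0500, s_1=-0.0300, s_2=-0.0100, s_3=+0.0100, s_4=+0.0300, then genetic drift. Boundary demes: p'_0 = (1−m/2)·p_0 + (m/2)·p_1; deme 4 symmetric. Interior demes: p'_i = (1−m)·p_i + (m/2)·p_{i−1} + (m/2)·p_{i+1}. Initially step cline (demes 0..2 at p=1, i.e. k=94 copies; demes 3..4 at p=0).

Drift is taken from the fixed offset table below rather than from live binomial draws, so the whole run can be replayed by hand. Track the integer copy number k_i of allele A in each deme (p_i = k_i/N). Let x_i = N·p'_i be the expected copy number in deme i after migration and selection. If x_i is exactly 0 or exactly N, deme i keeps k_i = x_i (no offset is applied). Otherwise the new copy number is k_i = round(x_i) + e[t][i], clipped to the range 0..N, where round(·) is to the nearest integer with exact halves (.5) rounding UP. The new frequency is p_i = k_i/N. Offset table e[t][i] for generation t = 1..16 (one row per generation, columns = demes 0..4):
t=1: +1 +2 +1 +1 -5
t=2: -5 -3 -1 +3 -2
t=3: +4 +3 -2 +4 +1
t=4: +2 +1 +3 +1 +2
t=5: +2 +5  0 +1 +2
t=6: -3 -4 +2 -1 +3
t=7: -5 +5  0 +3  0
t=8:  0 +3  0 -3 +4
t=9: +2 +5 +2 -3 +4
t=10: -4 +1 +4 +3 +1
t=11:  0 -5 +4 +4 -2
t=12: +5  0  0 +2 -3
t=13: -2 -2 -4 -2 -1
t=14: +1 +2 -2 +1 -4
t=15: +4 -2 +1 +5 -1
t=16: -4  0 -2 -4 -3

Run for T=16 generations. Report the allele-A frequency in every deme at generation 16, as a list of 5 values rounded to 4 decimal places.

[0.8404, 0.7660, 0.6596, 0.5638, 0.4255]

t=0: k=[94 94 94 0 0]
t=1: x=[94.0000 94.0000 81.1993 12.7996 0.0000] k=[94 94 82 14 0]
t=2: x=[94.0000 92.3308 74.2839 21.4543 1.9455] k=[94 89 73 24 0]
t=3: x=[93.2897 87.3287 68.3580 27.5685 3.3338] k=[94 90 66 32 4]
t=4: x=[93.4318 87.1080 64.4467 33.0228 7.9936] k=[94 88 67 34 10]
t=5: x=[93.1478 85.7486 65.1795 35.4344 13.5798] k=[94 91 65 36 16]
t=6: x=[93.5738 87.7188 64.3915 37.4389 19.1467] k=[91 84 66 36 22]
t=7: x=[89.8565 82.2044 64.1757 38.3858 24.4205] k=[85 87 64 41 24]
t=8: x=[84.8552 83.3405 63.7943 42.0411 26.8585] k=[85 86 64 39 31]
t=9: x=[84.7145 82.5932 63.3879 41.5255 32.7075] k=[87 88 65 39 37]
t=10: x=[86.8014 84.5031 64.3915 42.4715 37.9369] k=[83 86 68 45 39]
t=11: x=[82.9131 82.8696 67.1326 47.5288 40.4899] k=[83 78 71 52 38]
t=12: x=[81.7903 77.3161 69.1969 52.9053 40.5702] k=[87 77 69 55 38]
t=13: x=[85.2514 76.8470 68.0014 54.8225 40.9769] k=[83 75 64 53 40]
t=14: x=[81.3696 74.1218 63.7943 52.9602 42.4421] k=[82 76 62 54 38]
t=15: x=[80.6118 74.4526 62.6002 53.1500 40.8413] k=[85 72 64 58 40]
t=16: x=[82.7467 72.1686 64.0653 56.6043 43.1190] k=[79 72 62 53 40]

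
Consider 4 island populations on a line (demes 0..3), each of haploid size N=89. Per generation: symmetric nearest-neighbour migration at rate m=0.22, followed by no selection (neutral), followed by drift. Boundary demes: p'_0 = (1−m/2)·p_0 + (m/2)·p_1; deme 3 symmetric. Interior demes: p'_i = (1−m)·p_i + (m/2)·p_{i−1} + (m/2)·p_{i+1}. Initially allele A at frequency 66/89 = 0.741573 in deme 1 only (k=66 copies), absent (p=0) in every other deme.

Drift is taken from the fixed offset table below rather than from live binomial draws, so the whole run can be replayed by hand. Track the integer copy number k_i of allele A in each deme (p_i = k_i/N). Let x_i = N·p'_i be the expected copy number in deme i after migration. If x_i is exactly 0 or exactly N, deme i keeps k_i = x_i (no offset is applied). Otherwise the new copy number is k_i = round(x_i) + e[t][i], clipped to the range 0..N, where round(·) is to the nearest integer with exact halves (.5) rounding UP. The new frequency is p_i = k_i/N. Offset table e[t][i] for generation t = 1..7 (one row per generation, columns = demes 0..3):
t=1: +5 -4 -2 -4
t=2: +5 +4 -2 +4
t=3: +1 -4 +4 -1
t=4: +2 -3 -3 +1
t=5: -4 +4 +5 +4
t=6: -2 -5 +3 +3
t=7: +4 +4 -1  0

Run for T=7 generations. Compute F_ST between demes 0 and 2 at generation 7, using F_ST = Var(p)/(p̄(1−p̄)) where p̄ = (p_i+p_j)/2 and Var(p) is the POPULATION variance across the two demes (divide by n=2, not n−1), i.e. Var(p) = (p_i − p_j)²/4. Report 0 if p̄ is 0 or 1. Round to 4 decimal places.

0.0059

t=0: k=[0 66 0 0]
t=1: x=[7.2600 51.4800 7.2600 0.0000] k=[12 47 5 0]
t=2: x=[15.8500 38.5300 9.0700 0.5500] k=[21 43 7 5]
t=3: x=[23.4200 36.6200 10.7400 5.2200] k=[24 33 15 4]
t=4: x=[24.9900 30.0300 15.7700 5.2100] k=[27 27 13 6]
t=5: x=[27.0000 25.4600 13.7700 6.7700] k=[23 29 19 11]
t=6: x=[23.6600 27.2400 19.2200 11.8800] k=[22 22 22 15]
t=7: x=[22.0000 22.0000 21.2300 15.7700] k=[26 26 20 16]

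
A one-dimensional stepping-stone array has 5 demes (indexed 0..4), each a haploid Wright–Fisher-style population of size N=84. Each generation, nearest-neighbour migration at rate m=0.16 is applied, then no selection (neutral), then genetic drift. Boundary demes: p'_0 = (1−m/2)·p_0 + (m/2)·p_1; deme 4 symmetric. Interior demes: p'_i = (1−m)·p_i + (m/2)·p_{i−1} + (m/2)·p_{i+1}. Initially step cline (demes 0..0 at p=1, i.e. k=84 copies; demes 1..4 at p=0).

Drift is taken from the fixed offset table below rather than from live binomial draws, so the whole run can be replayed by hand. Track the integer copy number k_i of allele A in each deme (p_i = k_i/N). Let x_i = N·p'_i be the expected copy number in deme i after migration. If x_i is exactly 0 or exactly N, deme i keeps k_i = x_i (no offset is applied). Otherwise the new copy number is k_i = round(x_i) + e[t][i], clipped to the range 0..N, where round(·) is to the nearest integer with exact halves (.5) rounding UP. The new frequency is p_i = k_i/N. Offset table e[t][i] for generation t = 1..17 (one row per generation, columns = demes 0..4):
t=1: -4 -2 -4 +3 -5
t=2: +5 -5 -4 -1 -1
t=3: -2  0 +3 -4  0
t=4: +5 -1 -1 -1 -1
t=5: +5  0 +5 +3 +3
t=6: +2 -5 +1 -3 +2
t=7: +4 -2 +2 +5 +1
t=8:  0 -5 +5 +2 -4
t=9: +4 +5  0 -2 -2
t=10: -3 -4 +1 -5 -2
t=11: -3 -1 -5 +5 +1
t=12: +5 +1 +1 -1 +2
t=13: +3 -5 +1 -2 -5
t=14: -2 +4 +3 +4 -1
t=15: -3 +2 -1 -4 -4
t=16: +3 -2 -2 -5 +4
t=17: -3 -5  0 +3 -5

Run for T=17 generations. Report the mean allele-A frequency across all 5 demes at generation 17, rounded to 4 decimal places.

0.1976

t=0: k=[84 0 0 0 0]
t=1: x=[77.2800 6.7200 0.0000 0.0000 0.0000] k=[73 5 0 0 0]
t=2: x=[67.5600 10.0400 0.4000 0.0000 0.0000] k=[73 5 0 0 0]
t=3: x=[67.5600 10.0400 0.4000 0.0000 0.0000] k=[66 10 3 0 0]
t=4: x=[61.5200 13.9200 3.3200 0.2400 0.0000] k=[67 13 2 0 0]
t=5: x=[62.6800 16.4400 2.7200 0.1600 0.0000] k=[68 16 8 3 0]
t=6: x=[63.8400 19.5200 8.2400 3.1600 0.2400] k=[66 15 9 0 2]
t=7: x=[61.9200 18.6000 8.7600 0.8800 1.8400] k=[66 17 11 6 3]
t=8: x=[62.0800 20.4400 11.0800 6.1600 3.2400] k=[62 15 16 8 0]
t=9: x=[58.2400 18.8400 15.2800 8.0000 0.6400] k=[62 24 15 6 0]
t=10: x=[58.9600 26.3200 15.0000 6.2400 0.4800] k=[56 22 16 1 0]
t=11: x=[53.2800 24.2400 15.2800 2.1200 0.0800] k=[50 23 10 7 1]
t=12: x=[47.8400 24.1200 10.8000 6.7600 1.4800] k=[53 25 12 6 3]
t=13: x=[50.7600 26.2000 12.5600 6.2400 3.2400] k=[54 21 14 4 0]
t=14: x=[51.3600 23.0800 13.7600 4.4800 0.3200] k=[49 27 17 8 0]
t=15: x=[47.2400 27.9600 17.0800 8.0800 0.6400] k=[44 30 16 4 0]
t=16: x=[42.8800 30.0000 16.1600 4.6400 0.3200] k=[46 28 14 0 4]
t=17: x=[44.5600 28.3200 14.0000 1.4400 3.6800] k=[42 23 14 4 0]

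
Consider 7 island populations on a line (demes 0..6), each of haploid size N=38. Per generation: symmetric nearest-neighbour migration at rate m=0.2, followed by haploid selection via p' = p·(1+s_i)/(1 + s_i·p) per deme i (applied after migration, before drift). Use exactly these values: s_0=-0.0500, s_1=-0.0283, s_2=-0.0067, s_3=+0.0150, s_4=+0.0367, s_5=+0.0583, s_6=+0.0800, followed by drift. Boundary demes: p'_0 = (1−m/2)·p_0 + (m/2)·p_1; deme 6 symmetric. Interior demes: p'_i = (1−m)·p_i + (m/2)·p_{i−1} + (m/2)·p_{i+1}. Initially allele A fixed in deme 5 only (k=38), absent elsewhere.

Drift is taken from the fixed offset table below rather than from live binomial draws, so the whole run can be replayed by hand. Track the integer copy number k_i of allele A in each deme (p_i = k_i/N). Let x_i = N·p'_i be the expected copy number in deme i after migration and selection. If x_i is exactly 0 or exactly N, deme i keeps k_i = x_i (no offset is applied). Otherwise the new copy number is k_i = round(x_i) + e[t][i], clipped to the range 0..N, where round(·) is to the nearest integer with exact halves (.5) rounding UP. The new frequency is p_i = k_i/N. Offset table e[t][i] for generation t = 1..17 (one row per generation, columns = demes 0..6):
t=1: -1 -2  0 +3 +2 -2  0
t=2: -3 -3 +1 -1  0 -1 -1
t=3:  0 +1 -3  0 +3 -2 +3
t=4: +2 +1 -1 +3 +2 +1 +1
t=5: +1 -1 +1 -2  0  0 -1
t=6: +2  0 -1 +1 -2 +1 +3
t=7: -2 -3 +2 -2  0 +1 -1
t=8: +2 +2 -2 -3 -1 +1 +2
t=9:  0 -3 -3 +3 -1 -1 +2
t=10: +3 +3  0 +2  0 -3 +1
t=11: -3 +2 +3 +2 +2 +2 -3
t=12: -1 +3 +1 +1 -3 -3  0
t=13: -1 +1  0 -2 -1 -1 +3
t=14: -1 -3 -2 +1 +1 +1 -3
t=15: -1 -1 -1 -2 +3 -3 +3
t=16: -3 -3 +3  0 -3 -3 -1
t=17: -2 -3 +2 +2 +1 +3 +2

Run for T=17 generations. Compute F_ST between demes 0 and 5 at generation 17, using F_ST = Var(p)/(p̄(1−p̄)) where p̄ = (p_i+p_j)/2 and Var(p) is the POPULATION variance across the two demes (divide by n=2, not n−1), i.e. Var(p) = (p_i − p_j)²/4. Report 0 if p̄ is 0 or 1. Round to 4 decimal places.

t=0: k=[0 0 0 0 0 38 0]
t=1: x=[0.0000 0.0000 0.0000 0.0000 3.9251 30.7387 4.0714] k=[0 0 0 0 6 29 4]
t=2: x=[0.0000 0.0000 0.0000 0.6089 7.9237 24.6940 6.9252] k=[0 0 0 0 8 24 6]
t=3: x=[0.0000 0.0000 0.0000 0.8117 9.0461 21.1331 8.2879] k=[0 0 0 1 12 19 11]
t=4: x=[0.0000 0.0000 0.0993 2.0284 11.8925 18.0360 12.4351] k=[0 0 0 5 14 19 13]
t=5: x=[0.0000 0.0000 0.4967 5.4693 13.9163 18.4372 14.2792] k=[0 0 1 3 14 18 13]
t=6: x=[0.0000 0.0972 1.0928 3.9524 13.6132 17.6343 14.1771] k=[0 0 0 5 12 19 17]
t=7: x=[0.0000 0.0000 0.4967 5.2672 12.2979 18.6377 17.9269] k=[0 0 2 3 12 20 17]
t=8: x=[0.0000 0.1944 1.8879 3.8512 12.1966 19.4382 18.0274] k=[0 2 0 1 11 20 20]
t=9: x=[0.1901 1.5566 0.2980 1.9271 11.1823 19.6381 20.7273] k=[0 0 0 5 10 19 23]
t=10: x=[0.0000 0.0000 0.4967 5.0650 10.6745 19.0382 23.2994] k=[0 0 0 7 11 16 24]
t=11: x=[0.0000 0.0000 0.6954 6.7826 11.3853 16.8294 23.8892] k=[0 0 4 9 13 19 21]
t=12: x=[0.0000 0.3888 4.0755 9.0019 13.5122 19.1382 21.5216] k=[0 3 5 10 11 16 22]
t=13: x=[0.2851 2.8240 5.2694 9.7072 11.6897 16.6279 22.1156] k=[0 4 5 8 11 16 25]
t=14: x=[0.3802 3.6052 5.1699 8.0944 11.4868 16.9301 24.7712] k=[0 1 3 9 12 18 22]
t=15: x=[0.0950 1.0697 3.3792 8.8003 12.6017 18.3370 22.3133] k=[0 0 2 7 16 15 25]
t=16: x=[0.0000 0.1944 2.2855 7.4891 15.3284 16.6279 24.6733] k=[0 0 5 7 12 14 24]
t=17: x=[0.0000 0.4860 4.6724 7.3882 11.9939 15.3151 23.6928] k=[0 0 7 9 13 18 26]

0.3103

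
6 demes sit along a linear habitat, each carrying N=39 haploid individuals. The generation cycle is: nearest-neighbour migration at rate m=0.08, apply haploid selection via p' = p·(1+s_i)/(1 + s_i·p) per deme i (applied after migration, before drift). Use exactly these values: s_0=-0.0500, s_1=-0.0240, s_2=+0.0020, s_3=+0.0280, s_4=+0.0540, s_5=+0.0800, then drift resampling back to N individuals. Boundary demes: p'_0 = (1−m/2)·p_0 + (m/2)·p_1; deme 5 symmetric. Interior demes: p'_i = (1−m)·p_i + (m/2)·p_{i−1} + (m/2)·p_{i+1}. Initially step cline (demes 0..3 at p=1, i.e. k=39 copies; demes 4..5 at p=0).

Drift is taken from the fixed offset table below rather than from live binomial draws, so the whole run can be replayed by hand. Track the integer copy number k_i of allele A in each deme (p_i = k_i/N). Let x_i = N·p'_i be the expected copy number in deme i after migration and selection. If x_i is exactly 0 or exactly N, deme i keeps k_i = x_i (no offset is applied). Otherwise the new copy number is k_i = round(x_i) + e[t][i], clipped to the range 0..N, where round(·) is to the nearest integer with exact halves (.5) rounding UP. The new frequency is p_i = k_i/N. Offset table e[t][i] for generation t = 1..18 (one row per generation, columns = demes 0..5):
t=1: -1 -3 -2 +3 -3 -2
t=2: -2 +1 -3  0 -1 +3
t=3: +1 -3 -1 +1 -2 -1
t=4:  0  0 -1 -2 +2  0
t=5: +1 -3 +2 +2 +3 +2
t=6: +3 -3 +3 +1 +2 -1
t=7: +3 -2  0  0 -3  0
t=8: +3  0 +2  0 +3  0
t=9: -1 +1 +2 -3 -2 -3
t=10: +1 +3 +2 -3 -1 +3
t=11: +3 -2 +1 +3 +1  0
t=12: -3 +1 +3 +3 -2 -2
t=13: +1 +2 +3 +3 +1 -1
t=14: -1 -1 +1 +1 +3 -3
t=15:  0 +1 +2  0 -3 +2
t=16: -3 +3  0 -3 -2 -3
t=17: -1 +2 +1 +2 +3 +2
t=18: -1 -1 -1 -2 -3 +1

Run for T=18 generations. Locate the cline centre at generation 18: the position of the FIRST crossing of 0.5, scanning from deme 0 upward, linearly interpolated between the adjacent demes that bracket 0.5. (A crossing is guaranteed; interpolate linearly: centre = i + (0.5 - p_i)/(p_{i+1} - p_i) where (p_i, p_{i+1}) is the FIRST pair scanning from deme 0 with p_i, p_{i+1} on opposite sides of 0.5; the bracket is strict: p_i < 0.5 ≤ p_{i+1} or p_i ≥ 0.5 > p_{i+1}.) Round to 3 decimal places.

t=0: k=[39 39 39 39 0 0]
t=1: x=[39.0000 39.0000 39.0000 37.4808 1.6407 0.0000] k=[39 39 39 39 0 0]
t=2: x=[39.0000 39.0000 39.0000 37.4808 1.6407 0.0000] k=[39 39 39 37 1 0]
t=3: x=[39.0000 39.0000 38.9202 35.7238 2.5212 0.0432] k=[39 39 38 37 1 0]
t=4: x=[39.0000 38.9590 38.0019 35.6847 2.5212 0.0432] k=[39 39 37 34 5 0]
t=5: x=[39.0000 38.9180 36.9639 33.0996 6.2304 0.2159] k=[39 36 39 35 9 2]
t=6: x=[38.8737 36.1770 38.7206 34.2367 10.1499 2.4509] k=[39 33 39 35 12 1]
t=7: x=[38.7475 33.3639 38.6008 34.3542 12.9305 1.5506] k=[39 31 39 34 10 2]
t=8: x=[38.6633 31.4938 38.4810 33.3743 11.0517 2.4937] k=[39 31 39 33 14 2]
t=9: x=[38.6633 31.4938 38.4411 32.6286 14.7593 2.6648] k=[38 32 39 30 13 0]
t=10: x=[37.6969 32.3877 38.3613 29.8745 13.6224 0.5610] k=[39 35 39 27 13 4]
t=11: x=[38.8316 35.2382 38.3613 27.1490 13.6631 4.6671] k=[39 33 39 30 15 5]
t=12: x=[38.7475 33.3639 38.4012 29.9533 15.6906 5.7681] k=[36 34 39 33 14 4]
t=13: x=[35.7713 34.1783 38.5609 32.6286 14.8404 4.7095] k=[37 36 39 36 16 4]
t=14: x=[36.8585 36.0954 38.7605 35.4110 16.8212 4.7943] k=[36 35 39 36 20 2]
t=15: x=[35.8131 35.1159 38.7206 35.5674 20.4321 2.9213] k=[36 36 39 36 17 5]
t=16: x=[35.8548 36.0545 38.7605 35.4501 17.7875 5.8526] k=[33 39 39 32 16 3]
t=17: x=[32.9836 38.7541 38.7206 31.8035 16.6195 3.7743] k=[32 39 39 34 20 6]
t=18: x=[31.9899 38.7132 38.8004 33.7664 20.5120 6.9907] k=[31 38 38 32 18 8]

3.893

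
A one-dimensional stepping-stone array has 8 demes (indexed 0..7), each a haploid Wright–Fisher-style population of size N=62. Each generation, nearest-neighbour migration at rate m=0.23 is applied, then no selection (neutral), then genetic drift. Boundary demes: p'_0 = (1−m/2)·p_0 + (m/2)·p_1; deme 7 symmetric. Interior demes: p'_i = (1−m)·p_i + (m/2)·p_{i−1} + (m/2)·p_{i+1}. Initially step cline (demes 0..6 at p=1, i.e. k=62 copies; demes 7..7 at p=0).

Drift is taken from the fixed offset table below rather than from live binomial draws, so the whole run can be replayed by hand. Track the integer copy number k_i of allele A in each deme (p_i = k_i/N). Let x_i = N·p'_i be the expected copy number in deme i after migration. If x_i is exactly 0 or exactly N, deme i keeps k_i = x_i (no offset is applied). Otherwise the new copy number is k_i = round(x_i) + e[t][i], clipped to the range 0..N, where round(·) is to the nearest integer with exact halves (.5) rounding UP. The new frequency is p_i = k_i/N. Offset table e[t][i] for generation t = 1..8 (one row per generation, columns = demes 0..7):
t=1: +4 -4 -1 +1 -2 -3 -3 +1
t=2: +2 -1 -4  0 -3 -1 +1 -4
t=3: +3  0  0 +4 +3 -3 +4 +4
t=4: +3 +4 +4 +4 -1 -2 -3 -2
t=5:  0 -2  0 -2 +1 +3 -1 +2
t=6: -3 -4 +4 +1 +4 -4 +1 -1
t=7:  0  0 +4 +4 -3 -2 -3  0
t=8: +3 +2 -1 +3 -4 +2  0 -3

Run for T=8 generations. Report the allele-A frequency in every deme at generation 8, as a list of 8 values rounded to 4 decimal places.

[1.0000, 1.0000, 1.0000, 1.0000, 0.8710, 0.8387, 0.6129, 0.4194]

t=0: k=[62 62 62 62 62 62 62 0]
t=1: x=[62.0000 62.0000 62.0000 62.0000 62.0000 62.0000 54.8700 7.1300] k=[62 62 62 62 62 62 52 8]
t=2: x=[62.0000 62.0000 62.0000 62.0000 62.0000 60.8500 48.0900 13.0600] k=[62 62 62 62 62 60 49 9]
t=3: x=[62.0000 62.0000 62.0000 62.0000 61.7700 58.9650 45.6650 13.6000] k=[62 62 62 62 62 56 50 18]
t=4: x=[62.0000 62.0000 62.0000 62.0000 61.3100 56.0000 47.0100 21.6800] k=[62 62 62 62 60 54 44 20]
t=5: x=[62.0000 62.0000 62.0000 61.7700 59.5400 53.5400 42.3900 22.7600] k=[62 62 62 60 61 57 41 25]
t=6: x=[62.0000 62.0000 61.7700 60.3450 60.4250 55.6200 41.0000 26.8400] k=[62 62 62 61 62 52 42 26]
t=7: x=[62.0000 62.0000 61.8850 61.2300 60.7350 52.0000 41.3100 27.8400] k=[62 62 62 62 58 50 38 28]
t=8: x=[62.0000 62.0000 62.0000 61.5400 57.5400 49.5400 38.2300 29.1500] k=[62 62 62 62 54 52 38 26]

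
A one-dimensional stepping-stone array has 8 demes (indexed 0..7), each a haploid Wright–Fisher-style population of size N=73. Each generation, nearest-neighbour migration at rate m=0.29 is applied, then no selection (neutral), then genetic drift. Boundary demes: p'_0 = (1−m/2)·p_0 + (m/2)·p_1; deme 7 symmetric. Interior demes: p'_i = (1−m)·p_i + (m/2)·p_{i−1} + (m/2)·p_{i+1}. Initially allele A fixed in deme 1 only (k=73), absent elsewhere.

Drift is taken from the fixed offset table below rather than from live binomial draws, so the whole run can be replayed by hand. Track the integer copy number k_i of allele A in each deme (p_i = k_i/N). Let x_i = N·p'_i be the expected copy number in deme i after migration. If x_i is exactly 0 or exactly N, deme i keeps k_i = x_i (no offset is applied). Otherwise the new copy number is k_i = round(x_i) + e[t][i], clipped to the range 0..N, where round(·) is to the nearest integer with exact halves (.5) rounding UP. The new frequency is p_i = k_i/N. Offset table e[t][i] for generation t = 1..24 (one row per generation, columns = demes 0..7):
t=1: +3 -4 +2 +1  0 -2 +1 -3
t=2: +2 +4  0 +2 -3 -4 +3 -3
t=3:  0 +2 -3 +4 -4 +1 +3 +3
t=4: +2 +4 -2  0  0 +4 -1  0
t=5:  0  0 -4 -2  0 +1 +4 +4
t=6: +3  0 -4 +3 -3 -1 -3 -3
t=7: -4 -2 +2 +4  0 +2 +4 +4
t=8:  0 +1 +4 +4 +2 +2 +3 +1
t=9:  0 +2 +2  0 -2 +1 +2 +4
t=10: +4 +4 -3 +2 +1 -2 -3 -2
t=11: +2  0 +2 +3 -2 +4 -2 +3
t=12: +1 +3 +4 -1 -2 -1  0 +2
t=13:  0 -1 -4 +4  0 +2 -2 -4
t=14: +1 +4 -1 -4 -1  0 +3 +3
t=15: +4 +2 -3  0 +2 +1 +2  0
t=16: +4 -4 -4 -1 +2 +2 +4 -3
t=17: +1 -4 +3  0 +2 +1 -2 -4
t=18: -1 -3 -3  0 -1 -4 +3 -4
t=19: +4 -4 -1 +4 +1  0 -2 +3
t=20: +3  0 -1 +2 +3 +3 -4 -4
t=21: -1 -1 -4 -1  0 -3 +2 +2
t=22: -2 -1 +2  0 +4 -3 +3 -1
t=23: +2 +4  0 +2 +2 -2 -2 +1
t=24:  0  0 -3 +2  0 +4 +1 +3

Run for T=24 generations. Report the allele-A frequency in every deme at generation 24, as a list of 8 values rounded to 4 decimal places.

[0.4384, 0.3699, 0.2192, 0.2740, 0.2192, 0.1370, 0.0685, 0.0822]

t=0: k=[0 73 0 0 0 0 0 0]
t=1: x=[10.5850 51.8300 10.5850 0.0000 0.0000 0.0000 0.0000 0.0000] k=[14 48 13 0 0 0 0 0]
t=2: x=[18.9300 37.9950 16.1900 1.8850 0.0000 0.0000 0.0000 0.0000] k=[21 42 16 4 0 0 0 0]
t=3: x=[24.0450 35.1850 18.0300 5.1600 0.5800 0.0000 0.0000 0.0000] k=[24 37 15 9 0 0 0 0]
t=4: x=[25.8850 31.9250 17.3200 8.5650 1.3050 0.0000 0.0000 0.0000] k=[28 36 15 9 1 0 0 0]
t=5: x=[29.1600 31.7950 17.1750 8.7100 2.0150 0.1450 0.0000 0.0000] k=[29 32 13 7 2 1 0 0]
t=6: x=[29.4350 28.8100 14.8850 7.1450 2.5800 1.0000 0.1450 0.0000] k=[32 29 11 10 0 0 0 0]
t=7: x=[31.5650 26.8250 13.4650 8.6950 1.4500 0.0000 0.0000 0.0000] k=[28 25 15 13 1 0 0 0]
t=8: x=[27.5650 23.9850 16.1600 11.5500 2.5950 0.1450 0.0000 0.0000] k=[28 25 20 16 5 2 0 0]
t=9: x=[27.5650 24.7100 20.1450 14.9850 6.1600 2.1450 0.2900 0.0000] k=[28 27 22 15 4 3 2 0]
t=10: x=[27.8550 26.4200 21.7100 14.4200 5.4500 3.0000 1.8550 0.2900] k=[32 30 19 16 6 1 0 0]
t=11: x=[31.7100 28.6950 20.1600 14.9850 6.7250 1.5800 0.1450 0.0000] k=[34 29 22 18 5 6 0 0]
t=12: x=[33.2750 28.7100 22.4350 16.6950 7.0300 4.9850 0.8700 0.0000] k=[34 32 26 16 5 4 1 0]
t=13: x=[33.7100 31.4200 25.4200 15.8550 6.4500 3.7100 1.2900 0.1450] k=[34 30 21 20 6 6 0 0]
t=14: x=[33.4200 29.2750 22.1600 18.1150 8.0300 5.1300 0.8700 0.0000] k=[34 33 21 14 7 5 4 0]
t=15: x=[33.8550 31.4050 21.7250 14.0000 7.7250 5.1450 3.5650 0.5800] k=[38 33 19 14 10 6 6 1]
t=16: x=[37.2750 31.6950 20.3050 14.1450 10.0000 6.5800 5.2750 1.7250] k=[41 28 16 13 12 9 9 0]
t=17: x=[39.1150 28.1450 17.3050 13.2900 11.7100 9.4350 7.6950 1.3050] k=[40 24 20 13 14 10 6 0]
t=18: x=[37.6800 25.7400 19.5650 14.1600 13.2750 10.0000 5.7100 0.8700] k=[37 23 17 14 12 6 9 0]
t=19: x=[34.9700 24.1600 17.4350 14.1450 11.4200 7.3050 7.2600 1.3050] k=[39 20 16 18 12 7 5 4]
t=20: x=[36.2450 22.1750 16.8700 16.8400 12.1450 7.4350 5.1450 4.1450] k=[39 22 16 19 15 10 1 0]
t=21: x=[36.5350 23.5950 17.3050 17.9850 14.8550 9.4200 2.1600 0.1450] k=[36 23 13 17 15 6 4 2]
t=22: x=[34.1150 23.4350 15.0300 16.1300 13.9850 7.0150 4.0000 2.2900] k=[32 22 17 16 18 4 7 1]
t=23: x=[30.5500 22.7250 17.5800 16.4350 15.6800 6.4650 5.6950 1.8700] k=[33 27 18 18 18 4 4 3]
t=24: x=[32.1300 26.5650 19.3050 18.0000 15.9700 6.0300 3.8550 3.1450] k=[32 27 16 20 16 10 5 6]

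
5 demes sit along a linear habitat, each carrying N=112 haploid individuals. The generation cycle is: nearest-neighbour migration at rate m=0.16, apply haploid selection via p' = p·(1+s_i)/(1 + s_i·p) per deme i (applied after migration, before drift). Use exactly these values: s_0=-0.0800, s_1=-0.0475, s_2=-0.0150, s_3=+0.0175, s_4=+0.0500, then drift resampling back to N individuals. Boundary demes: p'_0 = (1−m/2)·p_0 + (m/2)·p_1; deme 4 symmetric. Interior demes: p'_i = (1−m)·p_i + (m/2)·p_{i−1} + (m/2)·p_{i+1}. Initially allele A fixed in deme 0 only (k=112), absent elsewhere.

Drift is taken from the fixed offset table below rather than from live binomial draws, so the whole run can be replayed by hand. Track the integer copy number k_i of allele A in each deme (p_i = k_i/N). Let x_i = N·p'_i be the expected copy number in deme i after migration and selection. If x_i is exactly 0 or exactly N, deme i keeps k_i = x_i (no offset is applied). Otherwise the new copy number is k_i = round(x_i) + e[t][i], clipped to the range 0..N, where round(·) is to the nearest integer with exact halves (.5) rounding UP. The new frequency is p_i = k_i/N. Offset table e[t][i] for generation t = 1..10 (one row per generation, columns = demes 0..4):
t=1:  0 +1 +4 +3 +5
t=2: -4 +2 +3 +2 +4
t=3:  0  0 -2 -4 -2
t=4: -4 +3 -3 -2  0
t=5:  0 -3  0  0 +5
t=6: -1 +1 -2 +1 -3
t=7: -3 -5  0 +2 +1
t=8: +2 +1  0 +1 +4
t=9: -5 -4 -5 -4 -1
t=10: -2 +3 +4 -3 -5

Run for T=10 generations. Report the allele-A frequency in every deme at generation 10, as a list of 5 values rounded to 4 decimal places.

t=0: k=[112 0 0 0 0]
t=1: x=[102.3282 8.5670 0.0000 0.0000 0.0000] k=[102 10 0 0 0]
t=2: x=[93.3814 15.8850 0.7881 0.0000 0.0000] k=[89 18 4 0 0]
t=3: x=[81.5051 21.6960 4.7310 0.3256 0.0000] k=[82 22 3 0 0]
t=4: x=[75.1690 24.3402 4.2182 0.2442 0.0000] k=[71 27 1 0 0]
t=5: x=[65.2255 27.4198 2.9562 0.0814 0.0000] k=[65 24 3 0 0]
t=6: x=[59.4011 24.6516 4.3760 0.2442 0.0000] k=[58 26 2 1 0]
t=7: x=[53.1079 25.6646 3.7843 1.0173 0.0840] k=[50 21 4 3 1]
t=8: x=[45.4122 21.1135 5.2045 2.9697 1.2174] k=[47 22 5 4 5]
t=9: x=[42.7749 21.7737 6.1910 4.2301 5.1547] k=[38 18 1 0 4]
t=10: x=[34.3819 17.5090 2.2465 0.4070 3.8577] k=[32 21 6 0 0]

[0.2857, 0.1875, 0.0536, 0.0000, 0.0000]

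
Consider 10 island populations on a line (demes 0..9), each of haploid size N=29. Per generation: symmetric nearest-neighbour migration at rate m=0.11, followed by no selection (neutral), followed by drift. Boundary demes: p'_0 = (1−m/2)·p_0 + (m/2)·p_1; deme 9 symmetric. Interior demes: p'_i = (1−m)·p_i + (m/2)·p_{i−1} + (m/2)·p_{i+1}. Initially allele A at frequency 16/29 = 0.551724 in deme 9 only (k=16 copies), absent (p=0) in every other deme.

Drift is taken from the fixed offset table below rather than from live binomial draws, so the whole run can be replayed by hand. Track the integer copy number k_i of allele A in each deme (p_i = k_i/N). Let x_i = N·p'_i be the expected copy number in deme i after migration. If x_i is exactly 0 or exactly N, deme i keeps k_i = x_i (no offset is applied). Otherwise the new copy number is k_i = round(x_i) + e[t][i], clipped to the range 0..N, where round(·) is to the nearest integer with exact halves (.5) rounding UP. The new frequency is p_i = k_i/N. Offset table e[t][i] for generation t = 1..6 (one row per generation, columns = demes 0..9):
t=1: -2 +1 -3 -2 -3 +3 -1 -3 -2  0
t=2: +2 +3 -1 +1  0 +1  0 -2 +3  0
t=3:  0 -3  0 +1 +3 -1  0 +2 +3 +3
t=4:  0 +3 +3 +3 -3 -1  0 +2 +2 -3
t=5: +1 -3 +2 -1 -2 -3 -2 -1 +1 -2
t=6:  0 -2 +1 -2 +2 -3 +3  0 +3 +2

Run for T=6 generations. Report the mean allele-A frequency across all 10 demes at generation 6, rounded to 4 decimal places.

0.1103

t=0: k=[0 0 0 0 0 0 0 0 0 16]
t=1: x=[0.0000 0.0000 0.0000 0.0000 0.0000 0.0000 0.0000 0.0000 0.8800 15.1200] k=[0 0 0 0 0 0 0 0 0 15]
t=2: x=[0.0000 0.0000 0.0000 0.0000 0.0000 0.0000 0.0000 0.0000 0.8250 14.1750] k=[0 0 0 0 0 0 0 0 4 14]
t=3: x=[0.0000 0.0000 0.0000 0.0000 0.0000 0.0000 0.0000 0.2200 4.3300 13.4500] k=[0 0 0 0 0 0 0 2 7 16]
t=4: x=[0.0000 0.0000 0.0000 0.0000 0.0000 0.0000 0.1100 2.1650 7.2200 15.5050] k=[0 0 0 0 0 0 0 4 9 13]
t=5: x=[0.0000 0.0000 0.0000 0.0000 0.0000 0.0000 0.2200 4.0550 8.9450 12.7800] k=[0 0 0 0 0 0 0 3 10 11]
t=6: x=[0.0000 0.0000 0.0000 0.0000 0.0000 0.0000 0.1650 3.2200 9.6700 10.9450] k=[0 0 0 0 0 0 3 3 13 13]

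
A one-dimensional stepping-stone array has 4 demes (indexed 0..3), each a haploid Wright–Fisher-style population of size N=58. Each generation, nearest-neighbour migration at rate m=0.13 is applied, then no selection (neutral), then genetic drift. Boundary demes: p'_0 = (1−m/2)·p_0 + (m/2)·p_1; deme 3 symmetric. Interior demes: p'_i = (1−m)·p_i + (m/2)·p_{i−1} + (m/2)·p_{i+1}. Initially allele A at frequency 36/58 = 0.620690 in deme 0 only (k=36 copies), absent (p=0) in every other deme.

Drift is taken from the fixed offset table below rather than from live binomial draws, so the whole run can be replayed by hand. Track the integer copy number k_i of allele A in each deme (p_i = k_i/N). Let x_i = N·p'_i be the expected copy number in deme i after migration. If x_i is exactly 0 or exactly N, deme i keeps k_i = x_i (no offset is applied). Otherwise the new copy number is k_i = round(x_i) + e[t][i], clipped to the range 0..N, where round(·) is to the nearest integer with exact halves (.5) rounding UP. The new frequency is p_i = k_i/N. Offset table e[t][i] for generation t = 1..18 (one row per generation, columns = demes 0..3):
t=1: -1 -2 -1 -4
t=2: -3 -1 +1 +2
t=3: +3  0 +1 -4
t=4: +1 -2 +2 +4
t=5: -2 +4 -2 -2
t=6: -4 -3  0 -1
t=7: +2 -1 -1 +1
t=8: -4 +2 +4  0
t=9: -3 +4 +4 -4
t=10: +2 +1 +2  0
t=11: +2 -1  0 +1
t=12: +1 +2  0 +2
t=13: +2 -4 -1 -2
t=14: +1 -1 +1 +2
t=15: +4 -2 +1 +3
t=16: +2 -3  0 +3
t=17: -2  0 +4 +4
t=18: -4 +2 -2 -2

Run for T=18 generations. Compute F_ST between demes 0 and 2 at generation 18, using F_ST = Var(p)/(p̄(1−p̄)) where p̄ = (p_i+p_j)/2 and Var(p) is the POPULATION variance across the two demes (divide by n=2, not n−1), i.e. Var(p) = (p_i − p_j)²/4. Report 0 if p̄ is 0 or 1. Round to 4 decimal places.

t=0: k=[36 0 0 0]
t=1: x=[33.6600 2.3400 0.0000 0.0000] k=[33 0 0 0]
t=2: x=[30.8550 2.1450 0.0000 0.0000] k=[28 1 0 0]
t=3: x=[26.2450 2.6900 0.0650 0.0000] k=[29 3 1 0]
t=4: x=[27.3100 4.5600 1.0650 0.0650] k=[28 3 3 4]
t=5: x=[26.3750 4.6250 3.0650 3.9350] k=[24 9 1 2]
t=6: x=[23.0250 9.4550 1.5850 1.9350] k=[19 6 2 1]
t=7: x=[18.1550 6.5850 2.1950 1.0650] k=[20 6 1 2]
t=8: x=[19.0900 6.5850 1.3900 1.9350] k=[15 9 5 2]
t=9: x=[14.6100 9.1300 5.0650 2.1950] k=[12 13 9 0]
t=10: x=[12.0650 12.6750 8.6750 0.5850] k=[14 14 11 1]
t=11: x=[14.0000 13.8050 10.5450 1.6500] k=[16 13 11 3]
t=12: x=[15.8050 13.0650 10.6100 3.5200] k=[17 15 11 6]
t=13: x=[16.8700 14.8700 10.9350 6.3250] k=[19 11 10 4]
t=14: x=[18.4800 11.4550 9.6750 4.3900] k=[19 10 11 6]
t=15: x=[18.4150 10.6500 10.6100 6.3250] k=[22 9 12 9]
t=16: x=[21.1550 10.0400 11.6100 9.1950] k=[23 7 12 12]
t=17: x=[21.9600 8.3650 11.6750 12.0000] k=[20 8 16 16]
t=18: x=[19.2200 9.3000 15.4800 16.0000] k=[15 11 13 14]

0.0016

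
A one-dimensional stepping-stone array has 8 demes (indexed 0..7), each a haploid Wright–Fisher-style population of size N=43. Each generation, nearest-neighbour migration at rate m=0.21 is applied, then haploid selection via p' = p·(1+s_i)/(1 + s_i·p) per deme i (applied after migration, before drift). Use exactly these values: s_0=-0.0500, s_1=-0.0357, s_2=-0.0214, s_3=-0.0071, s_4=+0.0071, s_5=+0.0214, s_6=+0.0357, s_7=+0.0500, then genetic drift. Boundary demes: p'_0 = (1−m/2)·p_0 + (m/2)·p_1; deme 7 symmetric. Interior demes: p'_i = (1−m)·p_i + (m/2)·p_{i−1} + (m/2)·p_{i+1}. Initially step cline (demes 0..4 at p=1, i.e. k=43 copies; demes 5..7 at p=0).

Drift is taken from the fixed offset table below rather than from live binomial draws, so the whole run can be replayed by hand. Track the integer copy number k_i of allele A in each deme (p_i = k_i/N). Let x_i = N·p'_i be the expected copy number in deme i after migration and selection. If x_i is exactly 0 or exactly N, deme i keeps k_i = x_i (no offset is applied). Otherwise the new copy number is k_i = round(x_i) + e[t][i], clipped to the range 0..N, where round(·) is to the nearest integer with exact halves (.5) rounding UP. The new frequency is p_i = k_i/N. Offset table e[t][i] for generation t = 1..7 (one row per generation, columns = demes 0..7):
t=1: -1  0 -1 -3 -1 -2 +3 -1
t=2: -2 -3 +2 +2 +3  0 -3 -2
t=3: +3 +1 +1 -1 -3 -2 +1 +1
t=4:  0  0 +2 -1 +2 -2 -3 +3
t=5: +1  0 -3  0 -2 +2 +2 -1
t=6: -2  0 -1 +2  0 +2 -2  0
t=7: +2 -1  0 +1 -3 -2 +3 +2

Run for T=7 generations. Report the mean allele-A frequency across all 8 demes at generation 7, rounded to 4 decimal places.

0.6105

t=0: k=[43 43 43 43 43 0 0 0]
t=1: x=[43.0000 43.0000 43.0000 43.0000 38.5135 4.6013 0.0000 0.0000] k=[43 43 43 43 38 3 0 0]
t=2: x=[43.0000 43.0000 43.0000 42.4713 34.8966 6.4756 0.3262 0.0000] k=[43 43 43 43 38 6 0 0]
t=3: x=[43.0000 43.0000 43.0000 42.4713 35.2102 8.8782 0.6521 0.0000] k=[43 43 43 41 32 7 2 0]
t=4: x=[43.0000 43.0000 42.7854 40.2467 30.3832 9.2528 2.3930 0.2204] k=[43 43 43 39 32 7 0 3]
t=5: x=[43.0000 43.0000 42.5709 38.6573 30.1738 9.0402 1.0865 2.8105] k=[43 43 40 39 28 11 3 2]
t=6: x=[43.0000 42.6734 40.1530 37.9182 27.4403 12.1285 3.8564 2.2049] k=[43 43 39 40 27 14 2 2]
t=7: x=[43.0000 42.5646 39.4553 38.5014 27.0710 14.3064 3.3673 2.0951] k=[43 42 39 40 24 12 6 4]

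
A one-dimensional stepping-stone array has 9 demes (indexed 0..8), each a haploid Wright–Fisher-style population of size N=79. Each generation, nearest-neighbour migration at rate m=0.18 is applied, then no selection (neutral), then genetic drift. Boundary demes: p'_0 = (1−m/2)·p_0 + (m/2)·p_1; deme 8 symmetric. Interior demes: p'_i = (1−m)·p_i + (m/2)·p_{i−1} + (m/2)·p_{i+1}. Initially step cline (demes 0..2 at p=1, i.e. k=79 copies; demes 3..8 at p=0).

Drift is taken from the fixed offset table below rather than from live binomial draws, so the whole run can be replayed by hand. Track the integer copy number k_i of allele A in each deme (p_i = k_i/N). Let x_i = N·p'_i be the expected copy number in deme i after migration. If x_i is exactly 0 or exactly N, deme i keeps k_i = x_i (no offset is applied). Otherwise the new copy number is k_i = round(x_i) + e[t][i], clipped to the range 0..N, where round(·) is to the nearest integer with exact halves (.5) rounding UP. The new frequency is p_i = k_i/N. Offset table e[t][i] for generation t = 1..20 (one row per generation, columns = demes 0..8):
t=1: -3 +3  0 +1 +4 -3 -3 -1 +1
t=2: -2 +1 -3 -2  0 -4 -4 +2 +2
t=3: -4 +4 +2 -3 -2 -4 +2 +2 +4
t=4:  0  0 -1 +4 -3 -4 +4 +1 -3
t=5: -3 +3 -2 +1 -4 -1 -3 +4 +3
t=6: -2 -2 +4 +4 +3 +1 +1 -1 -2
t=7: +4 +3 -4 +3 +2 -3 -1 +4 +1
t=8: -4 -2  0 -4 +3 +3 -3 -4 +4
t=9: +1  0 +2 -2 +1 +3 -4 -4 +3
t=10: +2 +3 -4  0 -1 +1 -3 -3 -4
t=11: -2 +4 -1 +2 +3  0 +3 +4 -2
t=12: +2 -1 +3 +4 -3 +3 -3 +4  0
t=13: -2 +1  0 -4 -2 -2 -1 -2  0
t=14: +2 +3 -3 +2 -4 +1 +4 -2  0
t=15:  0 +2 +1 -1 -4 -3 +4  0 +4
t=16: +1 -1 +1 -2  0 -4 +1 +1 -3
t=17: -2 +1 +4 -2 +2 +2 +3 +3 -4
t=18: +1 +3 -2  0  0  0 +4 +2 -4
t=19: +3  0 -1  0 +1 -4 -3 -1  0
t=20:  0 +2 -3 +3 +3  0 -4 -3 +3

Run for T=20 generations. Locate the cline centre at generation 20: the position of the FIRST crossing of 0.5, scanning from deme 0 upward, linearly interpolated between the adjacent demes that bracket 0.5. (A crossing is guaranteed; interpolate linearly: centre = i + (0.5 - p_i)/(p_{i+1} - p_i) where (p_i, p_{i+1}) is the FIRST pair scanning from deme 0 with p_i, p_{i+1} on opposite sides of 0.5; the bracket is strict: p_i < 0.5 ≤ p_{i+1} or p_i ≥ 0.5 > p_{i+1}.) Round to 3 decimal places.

t=0: k=[79 79 79 0 0 0 0 0 0]
t=1: x=[79.0000 79.0000 71.8900 7.1100 0.0000 0.0000 0.0000 0.0000 0.0000] k=[79 79 72 8 0 0 0 0 0]
t=2: x=[79.0000 78.3700 66.8700 13.0400 0.7200 0.0000 0.0000 0.0000 0.0000] k=[79 79 64 11 1 0 0 0 0]
t=3: x=[79.0000 77.6500 60.5800 14.8700 1.8100 0.0900 0.0000 0.0000 0.0000] k=[79 79 63 12 0 0 0 0 0]
t=4: x=[79.0000 77.5600 59.8500 15.5100 1.0800 0.0000 0.0000 0.0000 0.0000] k=[79 78 59 20 0 0 0 0 0]
t=5: x=[78.9100 76.3800 57.2000 21.7100 1.8000 0.0000 0.0000 0.0000 0.0000] k=[76 79 55 23 0 0 0 0 0]
t=6: x=[76.2700 76.5700 54.2800 23.8100 2.0700 0.0000 0.0000 0.0000 0.0000] k=[74 75 58 28 5 0 0 0 0]
t=7: x=[74.0900 73.3800 56.8300 28.6300 6.6200 0.4500 0.0000 0.0000 0.0000] k=[78 76 53 32 9 0 0 0 0]
t=8: x=[77.8200 74.1100 53.1800 31.8200 10.2600 0.8100 0.0000 0.0000 0.0000] k=[74 72 53 28 13 4 0 0 0]
t=9: x=[73.8200 70.4700 52.4600 28.9000 13.5400 4.4500 0.3600 0.0000 0.0000] k=[75 70 54 27 15 7 0 0 0]
t=10: x=[74.5500 69.0100 53.0100 28.3500 15.3600 7.0900 0.6300 0.0000 0.0000] k=[77 72 49 28 14 8 0 0 0]
t=11: x=[76.5500 70.3800 49.1800 28.6300 14.7200 7.8200 0.7200 0.0000 0.0000] k=[75 74 48 31 18 8 4 0 0]
t=12: x=[74.9100 71.7500 48.8100 31.3600 18.2700 8.5400 4.0000 0.3600 0.0000] k=[77 71 52 35 15 12 1 4 0]
t=13: x=[76.4600 69.8300 52.1800 34.7300 16.5300 11.2800 2.2600 3.3700 0.3600] k=[74 71 52 31 15 9 1 1 0]
t=14: x=[73.7300 69.5600 51.8200 31.4500 15.9000 8.8200 1.7200 0.9100 0.0900] k=[76 73 49 33 12 10 6 0 0]
t=15: x=[75.7300 71.1100 49.7200 32.5500 13.7100 9.8200 5.8200 0.5400 0.0000] k=[76 73 51 32 10 7 10 1 0]
t=16: x=[75.7300 71.2900 51.2700 31.7300 11.7100 7.5400 8.9200 1.7200 0.0900] k=[77 70 52 30 12 4 10 3 0]
t=17: x=[76.3700 69.0100 51.6400 30.3600 12.9000 5.2600 8.8300 3.3600 0.2700] k=[74 70 56 28 15 7 12 6 0]
t=18: x=[73.6400 69.1000 54.7400 29.3500 15.4500 8.1700 11.0100 6.0000 0.5400] k=[75 72 53 29 15 8 15 8 0]
t=19: x=[74.7300 70.5600 52.5500 29.9000 15.6300 9.2600 13.7400 7.9100 0.7200] k=[78 71 52 30 17 5 11 7 1]
t=20: x=[77.3700 69.9200 51.7300 30.8100 17.0900 6.6200 10.1000 6.8200 1.5400] k=[77 72 49 34 20 7 6 4 5]

2.633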